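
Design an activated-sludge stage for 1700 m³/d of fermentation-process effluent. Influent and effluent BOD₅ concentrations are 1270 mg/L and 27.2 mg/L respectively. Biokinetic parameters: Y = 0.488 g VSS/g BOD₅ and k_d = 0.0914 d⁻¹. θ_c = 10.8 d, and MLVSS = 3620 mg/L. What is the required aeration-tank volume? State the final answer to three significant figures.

V ≈ 1550 m³

Steady-state biomass mass balance: V·X·(1 + k_d·θ_c) = Y·Q·(S₀ − S)·θ_c, so V = 0.488 × 1700 × (1270 − 27.2) × 10.8 / [3620 × (1 + 0.0914 × 10.8)] = 1.11×10^7 / 7193 = 1548 m³.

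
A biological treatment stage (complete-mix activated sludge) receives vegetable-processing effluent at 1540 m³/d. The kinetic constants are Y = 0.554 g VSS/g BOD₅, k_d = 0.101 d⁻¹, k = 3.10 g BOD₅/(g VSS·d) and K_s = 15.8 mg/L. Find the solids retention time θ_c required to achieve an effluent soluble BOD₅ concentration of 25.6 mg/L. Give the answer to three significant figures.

From 1/θ_c = Y·k·S/(K_s + S) − k_d: Y·k·S/(K_s+S) = 0.554 × 3.10 × 25.6 / (15.8 + 25.6) = 1.062 d⁻¹.
Then 1/θ_c = μ − k_d = 1.062 − 0.101 = 0.9610 d⁻¹, giving θ_c = 1.041 d.

θ_c ≈ 1.04 d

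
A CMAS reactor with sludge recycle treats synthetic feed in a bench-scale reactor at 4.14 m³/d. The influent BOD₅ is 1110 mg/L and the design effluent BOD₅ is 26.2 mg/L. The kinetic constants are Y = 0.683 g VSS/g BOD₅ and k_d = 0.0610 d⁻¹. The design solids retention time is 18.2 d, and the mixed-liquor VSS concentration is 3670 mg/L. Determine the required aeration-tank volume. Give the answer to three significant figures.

V ≈ 7.20 m³

From the SRT design equation V = Y Q (S₀−S) θ_c / [X (1 + k_d θ_c)] = 0.683 × 4.14 × (1110 − 26.2) × 18.2 / [3670 × (1 + 0.0610 × 18.2)] = 5.58×10^4 / 7744 = 7.202 m³.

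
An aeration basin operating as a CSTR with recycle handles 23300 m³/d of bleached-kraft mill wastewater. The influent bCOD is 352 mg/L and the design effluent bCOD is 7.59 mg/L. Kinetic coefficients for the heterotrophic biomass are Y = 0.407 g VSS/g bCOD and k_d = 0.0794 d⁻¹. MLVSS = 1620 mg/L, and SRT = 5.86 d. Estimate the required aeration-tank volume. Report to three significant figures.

Steady-state biomass mass balance: V·X·(1 + k_d·θ_c) = Y·Q·(S₀ − S)·θ_c, so V = 0.407 × 23300 × (352 − 7.59) × 5.86 / [1620 × (1 + 0.0794 × 5.86)] = 1.91×10^7 / 2374 = 8063 m³.

V ≈ 8060 m³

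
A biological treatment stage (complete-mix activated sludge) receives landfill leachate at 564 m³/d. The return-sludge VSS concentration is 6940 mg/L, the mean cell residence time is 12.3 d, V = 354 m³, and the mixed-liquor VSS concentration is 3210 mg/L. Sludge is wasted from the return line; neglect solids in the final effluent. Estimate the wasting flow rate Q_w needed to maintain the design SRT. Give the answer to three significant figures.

Wasting from the return line (neglecting effluent solids): Q_w = V·X / (θ_c·X_r) = 354.0 × 3210 / (12.3 × 6940) = 13.31 m³/d.

Q_w ≈ 13.3 m³/d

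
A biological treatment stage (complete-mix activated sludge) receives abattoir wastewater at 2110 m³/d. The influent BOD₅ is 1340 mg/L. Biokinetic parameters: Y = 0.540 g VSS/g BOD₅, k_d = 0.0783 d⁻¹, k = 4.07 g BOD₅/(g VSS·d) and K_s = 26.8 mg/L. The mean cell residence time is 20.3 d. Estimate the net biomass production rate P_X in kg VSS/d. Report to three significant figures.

Effluent substrate depends only on kinetics and SRT: S = K_s(1 + k_d θ_c) / [θ_c(Yk − k_d) − 1] = 26.8 × (1 + 0.0783 × 20.3) / [20.3 × (0.540 × 4.07 − 0.0783) − 1] = 69.40 / 42.03 = 1.651 mg/L.
Correct the yield for decay: Y_obs = Y/(1 + k_d θ_c) = 0.540 / (1 + 0.0783 × 20.3) = 0.540 / 2.589 = 0.2085.
Mass of BOD₅ removed per day: Q(S₀ − S) = 2110 × 1338 g/m³ = 2824 kg/d.
Biomass produced: P_X = Y_obs·Q·ΔS = 0.2085 × 2824 ≈ 588.9 kg VSS/d.

P_X ≈ 589 kg VSS/d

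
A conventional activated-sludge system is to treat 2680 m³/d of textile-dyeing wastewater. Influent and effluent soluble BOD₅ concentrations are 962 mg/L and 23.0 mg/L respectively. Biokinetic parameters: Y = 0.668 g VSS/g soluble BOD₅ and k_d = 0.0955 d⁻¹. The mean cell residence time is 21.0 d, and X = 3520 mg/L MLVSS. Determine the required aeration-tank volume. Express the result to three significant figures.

From the SRT design equation V = Y Q (S₀−S) θ_c / [X (1 + k_d θ_c)] = 0.668 × 2680 × (962 − 23.0) × 21.0 / [3520 × (1 + 0.0955 × 21.0)] = 3.53×10^7 / 10579 = 3337 m³.

V ≈ 3340 m³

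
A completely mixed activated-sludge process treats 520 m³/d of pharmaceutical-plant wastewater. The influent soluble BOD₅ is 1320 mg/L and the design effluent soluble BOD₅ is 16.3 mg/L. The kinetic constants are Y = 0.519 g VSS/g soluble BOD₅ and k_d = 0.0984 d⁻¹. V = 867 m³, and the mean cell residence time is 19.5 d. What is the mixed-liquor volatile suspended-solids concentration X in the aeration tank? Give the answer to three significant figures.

X ≈ 2710 mg/L

From V·X·(1 + k_d·θ_c) = Y·Q·(S₀ − S)·θ_c: X = 0.519 × 520 × (1320 − 16.3) × 19.5 / [867 × (1 + 0.0984 × 19.5)] = 2711 mg/L.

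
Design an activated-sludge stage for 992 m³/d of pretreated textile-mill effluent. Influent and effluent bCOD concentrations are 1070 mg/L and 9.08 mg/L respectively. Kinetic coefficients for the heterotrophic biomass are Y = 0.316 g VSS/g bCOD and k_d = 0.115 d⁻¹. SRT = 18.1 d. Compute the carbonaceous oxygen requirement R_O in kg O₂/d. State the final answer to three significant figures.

R_O ≈ 899 kg O₂/d

Correct the yield for decay: Y_obs = Y/(1 + k_d θ_c) = 0.316 / (1 + 0.115 × 18.1) = 0.316 / 3.082 = 0.1025.
Substrate removed = Q·(S₀ − S) = 992 m³/d × (1070 − 9.08) g/m³ = 1.05×10^6 g/d = 1052 kg/d.
Biomass synthesised: P_X = Y_obs × 1052 = 107.9 kg VSS/d.
R_O = Q·(S₀ − S) − 1.42·P_X = 1052 − 1.42 × 107.9 = 899.2 kg O₂/d.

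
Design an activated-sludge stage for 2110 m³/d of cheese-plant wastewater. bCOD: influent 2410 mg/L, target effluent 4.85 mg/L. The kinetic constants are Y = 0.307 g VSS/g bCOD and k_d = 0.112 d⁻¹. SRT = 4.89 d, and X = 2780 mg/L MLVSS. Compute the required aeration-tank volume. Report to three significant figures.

V ≈ 1770 m³

Rearranging the biomass balance for a CMAS with decay, V = Y·Q·ΔS·θ_c / [X·(1+k_d θ_c)] = 0.307 × 2110 × (2410 − 4.85) × 4.89 / [2780 × (1 + 0.112 × 4.89)] = 7.62×10^6 / 4303 = 1771 m³.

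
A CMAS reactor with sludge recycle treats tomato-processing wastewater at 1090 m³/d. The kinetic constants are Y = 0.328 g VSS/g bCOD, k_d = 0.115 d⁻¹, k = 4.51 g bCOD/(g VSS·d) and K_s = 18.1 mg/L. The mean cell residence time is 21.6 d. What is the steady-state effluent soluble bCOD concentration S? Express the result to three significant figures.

From the Monod/SRT balance for a CMAS, S = K_s·(1+k_d θ_c)/[θ_c·(Y k − k_d) − 1] = 18.1 × (1 + 0.115 × 21.6) / [21.6 × (0.328 × 4.51 − 0.115) − 1] = 63.06 / 28.47 = 2.215 mg/L.

S ≈ 2.22 mg/L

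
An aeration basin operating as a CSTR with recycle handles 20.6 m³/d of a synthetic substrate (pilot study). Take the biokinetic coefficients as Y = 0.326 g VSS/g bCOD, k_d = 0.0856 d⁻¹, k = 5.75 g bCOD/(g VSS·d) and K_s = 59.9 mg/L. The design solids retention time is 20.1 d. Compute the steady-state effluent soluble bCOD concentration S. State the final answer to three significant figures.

From the Monod/SRT balance for a CMAS, S = K_s·(1+k_d θ_c)/[θ_c·(Y k − k_d) − 1] = 59.9 × (1 + 0.0856 × 20.1) / [20.1 × (0.326 × 5.75 − 0.0856) − 1] = 163.0 / 34.96 = 4.662 mg/L.

S ≈ 4.66 mg/L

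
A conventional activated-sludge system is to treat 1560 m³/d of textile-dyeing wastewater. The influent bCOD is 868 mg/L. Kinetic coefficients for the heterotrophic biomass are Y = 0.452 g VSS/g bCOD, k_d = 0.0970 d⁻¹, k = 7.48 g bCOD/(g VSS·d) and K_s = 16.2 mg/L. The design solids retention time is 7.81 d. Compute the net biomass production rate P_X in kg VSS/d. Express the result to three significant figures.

P_X ≈ 348 kg VSS/d

Effluent substrate depends only on kinetics and SRT: S = K_s(1 + k_d θ_c) / [θ_c(Yk − k_d) − 1] = 16.2 × (1 + 0.0970 × 7.81) / [7.81 × (0.452 × 7.48 − 0.0970) − 1] = 28.47 / 24.65 = 1.155 mg/L.
Y_obs = Y / (1 + k_d θ_c) = 0.452 / (1 + 0.0970 × 7.81) = 0.452 / 1.758 = 0.2572.
Q·(S₀ − S) = 1560 × (868 − 1.16) × 10⁻³ = 1352 kg/d removed.
So the net sludge growth is P_X = 0.2572 × 1352 = 347.8 kg VSS/d.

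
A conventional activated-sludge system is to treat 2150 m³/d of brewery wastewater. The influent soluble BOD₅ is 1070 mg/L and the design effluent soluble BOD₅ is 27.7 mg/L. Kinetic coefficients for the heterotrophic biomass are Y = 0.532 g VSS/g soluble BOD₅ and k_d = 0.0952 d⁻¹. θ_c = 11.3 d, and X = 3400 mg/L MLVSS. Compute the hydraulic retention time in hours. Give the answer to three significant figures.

Steady-state biomass mass balance: V·X·(1 + k_d·θ_c) = Y·Q·(S₀ − S)·θ_c, so V = 0.532 × 2150 × (1070 − 27.7) × 11.3 / [3400 × (1 + 0.0952 × 11.3)] = 1.35×10^7 / 7058 = 1909 m³.
τ = V/Q = 1909/2150 = 0.8878 d, or 21.31 h.

τ ≈ 21.3 h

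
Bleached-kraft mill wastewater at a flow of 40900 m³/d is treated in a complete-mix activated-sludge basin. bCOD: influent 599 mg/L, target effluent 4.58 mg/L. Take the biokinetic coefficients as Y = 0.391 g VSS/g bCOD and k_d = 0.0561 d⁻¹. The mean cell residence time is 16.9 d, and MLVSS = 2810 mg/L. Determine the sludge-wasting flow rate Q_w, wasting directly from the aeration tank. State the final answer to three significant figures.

From the SRT design equation V = Y Q (S₀−S) θ_c / [X (1 + k_d θ_c)] = 0.391 × 40900 × (599 − 4.58) × 16.9 / [2810 × (1 + 0.0561 × 16.9)] = 1.61×10^8 / 5474 = 29347 m³.
For wasting at MLVSS concentration, Q_w = V/θ_c = 29347/16.9 = 1737 m³/d.

Q_w ≈ 1740 m³/d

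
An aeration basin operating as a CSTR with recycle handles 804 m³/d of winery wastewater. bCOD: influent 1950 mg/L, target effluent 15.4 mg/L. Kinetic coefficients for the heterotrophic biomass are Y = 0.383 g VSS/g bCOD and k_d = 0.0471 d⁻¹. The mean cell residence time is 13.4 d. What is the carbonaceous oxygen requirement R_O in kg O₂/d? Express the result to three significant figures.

Y_obs = Y / (1 + k_d θ_c) = 0.383 / (1 + 0.0471 × 13.4) = 0.383 / 1.631 = 0.2348.
Mass of bCOD removed per day: Q(S₀ − S) = 804 × 1935 g/m³ = 1555 kg/d.
P_X = Y_obs·Q·(S₀ − S) = 0.2348 × 1555 = 365.2 kg VSS/d.
R_O = Q·ΔS − 1.42 P_X = 1555 − 518.6 = 1037 kg O₂/d.

R_O ≈ 1040 kg O₂/d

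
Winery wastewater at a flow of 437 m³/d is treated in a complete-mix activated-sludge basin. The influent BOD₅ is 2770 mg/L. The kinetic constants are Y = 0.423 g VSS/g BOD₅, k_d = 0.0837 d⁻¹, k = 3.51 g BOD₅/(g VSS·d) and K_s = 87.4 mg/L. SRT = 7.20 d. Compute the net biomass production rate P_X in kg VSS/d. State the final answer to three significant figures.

For a completely mixed reactor with recycle the Lawrence–McCarty relation gives S = K_s·(1 + k_d·θ_c) / [θ_c·(Y·k − k_d) − 1] = 87.4 × (1 + 0.0837 × 7.20) / [7.20 × (0.423 × 3.51 − 0.0837) − 1] = 140.1 / 9.087 = 15.41 mg/L.
The observed yield is Y_obs = Y/(1 + k_d·θ_c) = 0.423 / (1 + 0.0837 × 7.20) = 0.423 / 1.603 = 0.2639 g VSS per g BOD₅ removed.
Substrate removed = Q·(S₀ − S) = 437 m³/d × (2770 − 15.4) g/m³ = 1.2×10^6 g/d = 1204 kg/d.
So the net sludge growth is P_X = 0.2639 × 1204 = 317.7 kg VSS/d.

P_X ≈ 318 kg VSS/d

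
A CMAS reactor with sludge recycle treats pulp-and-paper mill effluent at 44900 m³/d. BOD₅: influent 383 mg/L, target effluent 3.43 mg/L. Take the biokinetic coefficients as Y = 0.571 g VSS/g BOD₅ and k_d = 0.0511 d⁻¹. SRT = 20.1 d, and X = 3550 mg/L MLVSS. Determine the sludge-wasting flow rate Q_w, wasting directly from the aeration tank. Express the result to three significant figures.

Q_w ≈ 1350 m³/d

Steady-state biomass mass balance: V·X·(1 + k_d·θ_c) = Y·Q·(S₀ − S)·θ_c, so V = 0.571 × 44900 × (383 − 3.43) × 20.1 / [3550 × (1 + 0.0511 × 20.1)] = 1.96×10^8 / 7196 = 27181 m³.
With mixed-liquor wasting, θ_c = V/Q_w, so Q_w = V/θ_c = 27181/20.1 = 1352 m³/d.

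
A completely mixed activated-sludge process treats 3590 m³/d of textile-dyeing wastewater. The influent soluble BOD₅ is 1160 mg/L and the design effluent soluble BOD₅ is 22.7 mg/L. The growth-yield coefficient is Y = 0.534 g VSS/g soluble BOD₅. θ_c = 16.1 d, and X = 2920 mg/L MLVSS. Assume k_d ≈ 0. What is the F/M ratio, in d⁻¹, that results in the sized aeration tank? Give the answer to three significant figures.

F/M ≈ 0.119 d⁻¹

Biomass mass balance (decay neglected): V·X = Y·Q·(S₀ − S)·θ_c, so V = 0.534 × 3590 × (1160 − 22.7) × 16.1 / 2920 = 12021 m³.
Food-to-microorganism ratio F/M = Q S₀ / (V X) = 3590 × 1160 / (12021 × 2920) = 0.1186 d⁻¹.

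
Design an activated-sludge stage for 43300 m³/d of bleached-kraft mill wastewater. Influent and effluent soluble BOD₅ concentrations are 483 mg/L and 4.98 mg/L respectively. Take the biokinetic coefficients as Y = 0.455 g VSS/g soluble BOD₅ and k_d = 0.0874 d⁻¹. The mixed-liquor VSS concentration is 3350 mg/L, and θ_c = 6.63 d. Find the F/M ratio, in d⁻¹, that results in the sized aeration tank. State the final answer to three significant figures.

Rearranging the biomass balance for a CMAS with decay, V = Y·Q·ΔS·θ_c / [X·(1+k_d θ_c)] = 0.455 × 43300 × (483 − 4.98) × 6.63 / [3350 × (1 + 0.0874 × 6.63)] = 6.24×10^7 / 5291 = 11801 m³.
F/M = applied load / biomass = Q·S₀/(V·X) = 43300 × 483 / (11801 × 3350) = 0.5290 d⁻¹.

F/M ≈ 0.529 d⁻¹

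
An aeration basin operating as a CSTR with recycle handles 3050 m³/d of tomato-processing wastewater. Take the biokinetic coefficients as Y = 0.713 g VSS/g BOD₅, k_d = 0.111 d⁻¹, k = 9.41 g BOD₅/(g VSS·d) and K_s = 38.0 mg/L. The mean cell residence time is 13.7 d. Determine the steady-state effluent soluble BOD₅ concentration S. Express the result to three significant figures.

S ≈ 1.07 mg/L

From the Monod/SRT balance for a CMAS, S = K_s·(1+k_d θ_c)/[θ_c·(Y k − k_d) − 1] = 38.0 × (1 + 0.111 × 13.7) / [13.7 × (0.713 × 9.41 − 0.111) − 1] = 95.79 / 89.40 = 1.071 mg/L.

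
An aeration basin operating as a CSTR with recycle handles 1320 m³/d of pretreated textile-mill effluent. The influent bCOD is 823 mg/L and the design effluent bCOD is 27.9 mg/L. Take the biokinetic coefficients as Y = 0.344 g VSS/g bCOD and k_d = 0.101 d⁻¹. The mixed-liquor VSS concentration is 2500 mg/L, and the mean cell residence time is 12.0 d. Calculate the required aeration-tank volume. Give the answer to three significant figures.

Rearranging the biomass balance for a CMAS with decay, V = Y·Q·ΔS·θ_c / [X·(1+k_d θ_c)] = 0.344 × 1320 × (823 − 27.9) × 12.0 / [2500 × (1 + 0.101 × 12.0)] = 4.33×10^6 / 5530 = 783.4 m³.

V ≈ 783 m³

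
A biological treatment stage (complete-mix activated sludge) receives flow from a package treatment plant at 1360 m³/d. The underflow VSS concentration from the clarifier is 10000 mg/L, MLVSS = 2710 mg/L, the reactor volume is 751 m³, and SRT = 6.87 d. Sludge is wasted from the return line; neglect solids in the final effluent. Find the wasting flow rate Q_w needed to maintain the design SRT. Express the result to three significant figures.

Wasting from the return line (neglecting effluent solids): Q_w = V·X / (θ_c·X_r) = 751.0 × 2710 / (6.87 × 10000) = 29.62 m³/d.

Q_w ≈ 29.6 m³/d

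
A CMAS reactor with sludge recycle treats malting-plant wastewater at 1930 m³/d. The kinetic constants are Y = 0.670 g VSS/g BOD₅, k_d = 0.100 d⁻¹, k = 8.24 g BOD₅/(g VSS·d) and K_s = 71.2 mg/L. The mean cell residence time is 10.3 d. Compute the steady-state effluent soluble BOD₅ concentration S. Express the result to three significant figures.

S ≈ 2.64 mg/L

Effluent substrate depends only on kinetics and SRT: S = K_s(1 + k_d θ_c) / [θ_c(Yk − k_d) − 1] = 71.2 × (1 + 0.100 × 10.3) / [10.3 × (0.670 × 8.24 − 0.100) − 1] = 144.5 / 54.83 = 2.636 mg/L.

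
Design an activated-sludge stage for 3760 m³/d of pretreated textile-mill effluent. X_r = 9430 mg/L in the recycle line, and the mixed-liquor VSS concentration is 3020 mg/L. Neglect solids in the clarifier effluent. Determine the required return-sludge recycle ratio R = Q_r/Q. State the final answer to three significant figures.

R = Q_r/Q = X/(X_r − X) = 3020 / (9430 − 3020) = 0.4711.

R ≈ 0.471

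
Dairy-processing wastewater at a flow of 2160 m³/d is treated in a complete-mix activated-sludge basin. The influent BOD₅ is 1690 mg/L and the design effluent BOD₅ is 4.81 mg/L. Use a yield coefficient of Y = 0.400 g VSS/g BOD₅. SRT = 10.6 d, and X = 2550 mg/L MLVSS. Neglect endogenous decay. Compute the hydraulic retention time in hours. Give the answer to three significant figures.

τ ≈ 67.2 h

With k_d = 0 the design equation reduces to V = Y Q (S₀−S) θ_c / X = 0.400 × 2160 × (1690 − 4.81) × 10.6 / 2550 = 6052 m³.
HRT = V/Q = 6052 m³ / 2160 m³·d⁻¹ = 2.802 d × 24 = 67.25 h.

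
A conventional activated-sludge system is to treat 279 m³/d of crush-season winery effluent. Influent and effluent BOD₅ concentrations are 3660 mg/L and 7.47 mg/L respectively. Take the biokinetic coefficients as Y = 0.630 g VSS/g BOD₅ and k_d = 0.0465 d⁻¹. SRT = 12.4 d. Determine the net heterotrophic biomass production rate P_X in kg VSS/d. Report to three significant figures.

The observed yield is Y_obs = Y/(1 + k_d·θ_c) = 0.630 / (1 + 0.0465 × 12.4) = 0.630 / 1.577 = 0.3996 g VSS per g BOD₅ removed.
ΔS = 3660 − 7.47 = 3653 mg/L, so the substrate removal rate is 279 × 3653/1000 = 1019 kg BOD₅/d.
Biomass produced: P_X = Y_obs·Q·ΔS = 0.3996 × 1019 ≈ 407.2 kg VSS/d.

P_X ≈ 407 kg VSS/d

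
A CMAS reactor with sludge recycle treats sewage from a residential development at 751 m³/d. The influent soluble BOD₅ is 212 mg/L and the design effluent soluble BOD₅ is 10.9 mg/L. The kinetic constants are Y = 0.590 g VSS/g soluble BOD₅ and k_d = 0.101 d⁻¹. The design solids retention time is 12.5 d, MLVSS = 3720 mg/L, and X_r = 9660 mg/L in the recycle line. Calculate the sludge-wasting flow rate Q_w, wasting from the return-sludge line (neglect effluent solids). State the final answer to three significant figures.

Q_w ≈ 4.08 m³/d

Rearranging the biomass balance for a CMAS with decay, V = Y·Q·ΔS·θ_c / [X·(1+k_d θ_c)] = 0.590 × 751 × (212 − 10.9) × 12.5 / [3720 × (1 + 0.101 × 12.5)] = 1.11×10^6 / 8416 = 132.3 m³.
Wasting from the return line (neglecting effluent solids): Q_w = V·X / (θ_c·X_r) = 132.3 × 3720 / (12.5 × 9660) = 4.077 m³/d.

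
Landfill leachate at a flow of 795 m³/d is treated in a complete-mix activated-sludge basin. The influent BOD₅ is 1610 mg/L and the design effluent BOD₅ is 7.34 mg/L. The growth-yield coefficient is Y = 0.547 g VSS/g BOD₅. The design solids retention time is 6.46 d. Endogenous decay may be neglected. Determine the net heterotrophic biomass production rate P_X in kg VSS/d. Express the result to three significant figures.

Since k_d ≈ 0, Y_obs = Y = 0.547 g VSS/g BOD₅.
Substrate removed = Q·(S₀ − S) = 795 m³/d × (1610 − 7.34) g/m³ = 1.27×10^6 g/d = 1274 kg/d.
So the net sludge growth is P_X = 0.5470 × 1274 = 696.9 kg VSS/d.

P_X ≈ 697 kg VSS/d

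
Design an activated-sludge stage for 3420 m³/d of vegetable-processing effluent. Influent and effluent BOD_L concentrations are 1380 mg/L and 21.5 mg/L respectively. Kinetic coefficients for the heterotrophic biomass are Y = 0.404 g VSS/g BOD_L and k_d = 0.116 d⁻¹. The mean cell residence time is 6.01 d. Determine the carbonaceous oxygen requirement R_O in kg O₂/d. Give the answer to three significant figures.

R_O ≈ 3080 kg O₂/d

Y_obs = Y / (1 + k_d θ_c) = 0.404 / (1 + 0.116 × 6.01) = 0.404 / 1.697 = 0.2380.
Q·(S₀ − S) = 3420 × (1380 − 21.5) × 10⁻³ = 4646 kg/d removed.
Net sludge production P_X = 0.2380 × 4646 = 1106 kg VSS/d.
R_O = Q·(S₀ − S) − 1.42·P_X = 4646 − 1.42 × 1106 = 3076 kg O₂/d.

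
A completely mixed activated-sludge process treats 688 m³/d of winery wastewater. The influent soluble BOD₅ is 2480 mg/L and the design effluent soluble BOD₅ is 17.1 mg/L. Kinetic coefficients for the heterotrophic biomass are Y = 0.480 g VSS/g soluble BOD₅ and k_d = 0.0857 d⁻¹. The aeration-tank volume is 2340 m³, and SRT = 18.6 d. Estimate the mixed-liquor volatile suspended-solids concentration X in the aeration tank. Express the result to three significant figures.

From V·X·(1 + k_d·θ_c) = Y·Q·(S₀ − S)·θ_c: X = 0.480 × 688 × (2480 − 17.1) × 18.6 / [2340 × (1 + 0.0857 × 18.6)] = 2492 mg/L.

X ≈ 2490 mg/L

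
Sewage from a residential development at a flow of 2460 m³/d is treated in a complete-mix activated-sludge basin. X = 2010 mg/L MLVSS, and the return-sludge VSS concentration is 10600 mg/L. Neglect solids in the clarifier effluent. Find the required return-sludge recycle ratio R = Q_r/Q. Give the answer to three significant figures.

R ≈ 0.234

R = Q_r/Q = X/(X_r − X) = 2010 / (10600 − 2010) = 0.2340.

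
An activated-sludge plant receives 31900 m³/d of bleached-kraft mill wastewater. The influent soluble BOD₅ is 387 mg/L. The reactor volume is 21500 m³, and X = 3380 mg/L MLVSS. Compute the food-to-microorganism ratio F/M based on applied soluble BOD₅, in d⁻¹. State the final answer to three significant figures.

F/M ≈ 0.170 d⁻¹

Food-to-microorganism ratio F/M = Q S₀ / (V X) = 31900 × 387 / (21500 × 3380) = 0.1699 d⁻¹.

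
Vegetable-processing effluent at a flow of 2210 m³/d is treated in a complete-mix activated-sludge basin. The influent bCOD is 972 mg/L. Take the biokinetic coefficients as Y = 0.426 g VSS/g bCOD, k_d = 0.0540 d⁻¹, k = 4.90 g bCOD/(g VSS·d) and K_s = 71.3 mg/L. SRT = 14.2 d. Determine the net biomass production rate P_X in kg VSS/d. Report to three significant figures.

Effluent substrate depends only on kinetics and SRT: S = K_s(1 + k_d θ_c) / [θ_c(Yk − k_d) − 1] = 71.3 × (1 + 0.0540 × 14.2) / [14.2 × (0.426 × 4.90 − 0.0540) − 1] = 126.0 / 27.87 = 4.519 mg/L.
Y_obs = Y / (1 + k_d θ_c) = 0.426 / (1 + 0.0540 × 14.2) = 0.426 / 1.767 = 0.2411.
Mass of bCOD removed per day: Q(S₀ − S) = 2210 × 967.5 g/m³ = 2138 kg/d.
So the net sludge growth is P_X = 0.2411 × 2138 = 515.5 kg VSS/d.

P_X ≈ 516 kg VSS/d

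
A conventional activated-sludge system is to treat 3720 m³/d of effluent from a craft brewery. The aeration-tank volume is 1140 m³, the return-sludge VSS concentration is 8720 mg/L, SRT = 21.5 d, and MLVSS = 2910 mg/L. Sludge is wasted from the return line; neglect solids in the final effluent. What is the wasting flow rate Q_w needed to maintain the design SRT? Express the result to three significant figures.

θ_c = V·X/(Q_w·X_r) when wasting from the recycle, so Q_w = V·X/(θ_c·X_r) = 1140 × 2910 / (21.5 × 8720) = 17.69 m³/d.

Q_w ≈ 17.7 m³/d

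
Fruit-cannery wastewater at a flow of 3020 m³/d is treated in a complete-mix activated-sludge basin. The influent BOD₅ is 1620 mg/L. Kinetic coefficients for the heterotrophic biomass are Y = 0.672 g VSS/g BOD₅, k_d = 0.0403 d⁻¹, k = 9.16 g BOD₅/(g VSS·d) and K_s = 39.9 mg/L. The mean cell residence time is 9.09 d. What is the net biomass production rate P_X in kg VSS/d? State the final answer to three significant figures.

P_X ≈ 2400 kg VSS/d

Effluent substrate depends only on kinetics and SRT: S = K_s(1 + k_d θ_c) / [θ_c(Yk − k_d) − 1] = 39.9 × (1 + 0.0403 × 9.09) / [9.09 × (0.672 × 9.16 − 0.0403) − 1] = 54.52 / 54.59 = 0.9987 mg/L.
Y_obs = Y / (1 + k_d θ_c) = 0.672 / (1 + 0.0403 × 9.09) = 0.672 / 1.366 = 0.4918.
ΔS = 1620 − 0.999 = 1619 mg/L, so the substrate removal rate is 3020 × 1619/1000 = 4889 kg BOD₅/d.
Net biomass production P_X = Y_obs × Q·(S₀ − S) = 0.4918 × 4889 = 2405 kg VSS/d.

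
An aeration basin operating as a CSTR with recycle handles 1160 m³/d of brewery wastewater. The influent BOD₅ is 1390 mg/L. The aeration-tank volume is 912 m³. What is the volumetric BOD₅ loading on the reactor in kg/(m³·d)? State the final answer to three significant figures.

L_v ≈ 1.77 kg BOD₅/(m³·d)

Applied BOD₅ load per unit volume = Q·S₀/V = (1160 × 1390/1000)/912.0 = 1.768 kg BOD₅·m⁻³·d⁻¹.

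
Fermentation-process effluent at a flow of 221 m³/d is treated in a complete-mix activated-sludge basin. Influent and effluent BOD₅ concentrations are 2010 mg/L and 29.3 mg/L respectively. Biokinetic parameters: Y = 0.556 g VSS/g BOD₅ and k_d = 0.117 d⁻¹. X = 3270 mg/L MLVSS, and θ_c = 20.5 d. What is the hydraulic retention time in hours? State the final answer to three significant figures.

τ ≈ 48.8 h

Rearranging the biomass balance for a CMAS with decay, V = Y·Q·ΔS·θ_c / [X·(1+k_d θ_c)] = 0.556 × 221 × (2010 − 29.3) × 20.5 / [3270 × (1 + 0.117 × 20.5)] = 4.99×10^6 / 11113 = 449.0 m³.
HRT = V/Q = 449.0 m³ / 221 m³·d⁻¹ = 2.031 d × 24 = 48.76 h.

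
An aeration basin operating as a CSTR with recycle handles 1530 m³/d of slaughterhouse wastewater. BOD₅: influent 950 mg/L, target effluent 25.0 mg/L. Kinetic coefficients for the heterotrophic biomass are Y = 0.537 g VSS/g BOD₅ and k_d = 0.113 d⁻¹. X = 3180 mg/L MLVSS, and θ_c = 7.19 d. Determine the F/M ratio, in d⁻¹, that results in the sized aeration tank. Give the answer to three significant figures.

F/M ≈ 0.482 d⁻¹

Rearranging the biomass balance for a CMAS with decay, V = Y·Q·ΔS·θ_c / [X·(1+k_d θ_c)] = 0.537 × 1530 × (950 − 25.0) × 7.19 / [3180 × (1 + 0.113 × 7.19)] = 5.46×10^6 / 5764 = 948.1 m³.
F/M = applied load / biomass = Q·S₀/(V·X) = 1530 × 950 / (948.1 × 3180) = 0.4821 d⁻¹.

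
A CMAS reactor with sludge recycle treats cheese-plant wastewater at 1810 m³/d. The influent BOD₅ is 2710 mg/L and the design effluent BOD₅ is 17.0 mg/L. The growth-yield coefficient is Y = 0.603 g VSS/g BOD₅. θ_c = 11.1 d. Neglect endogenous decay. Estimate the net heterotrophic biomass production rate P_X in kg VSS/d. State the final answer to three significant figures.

Since k_d ≈ 0, Y_obs = Y = 0.603 g VSS/g BOD₅.
Substrate removed = Q·(S₀ − S) = 1810 m³/d × (2710 − 17.0) g/m³ = 4.87×10^6 g/d = 4874 kg/d.
Net biomass production P_X = Y_obs × Q·(S₀ − S) = 0.6030 × 4874 = 2939 kg VSS/d.

P_X ≈ 2940 kg VSS/d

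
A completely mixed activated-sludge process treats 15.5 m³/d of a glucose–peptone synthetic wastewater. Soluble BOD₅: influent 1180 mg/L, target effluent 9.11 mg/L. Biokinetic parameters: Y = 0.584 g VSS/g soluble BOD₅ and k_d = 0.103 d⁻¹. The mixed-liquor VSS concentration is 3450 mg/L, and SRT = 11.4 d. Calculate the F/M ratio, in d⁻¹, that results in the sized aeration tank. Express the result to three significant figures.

Steady-state biomass mass balance: V·X·(1 + k_d·θ_c) = Y·Q·(S₀ − S)·θ_c, so V = 0.584 × 15.5 × (1180 − 9.11) × 11.4 / [3450 × (1 + 0.103 × 11.4)] = 1.21×10^5 / 7501 = 16.11 m³.
F/M = applied load / biomass = Q·S₀/(V·X) = 15.5 × 1180 / (16.11 × 3450) = 0.3291 d⁻¹.

F/M ≈ 0.329 d⁻¹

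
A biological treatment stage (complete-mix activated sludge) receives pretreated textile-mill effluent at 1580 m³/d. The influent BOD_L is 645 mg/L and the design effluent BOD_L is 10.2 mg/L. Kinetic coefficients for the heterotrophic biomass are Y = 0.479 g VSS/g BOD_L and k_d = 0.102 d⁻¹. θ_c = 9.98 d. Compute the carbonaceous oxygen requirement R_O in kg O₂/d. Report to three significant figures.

Correct the yield for decay: Y_obs = Y/(1 + k_d θ_c) = 0.479 / (1 + 0.102 × 9.98) = 0.479 / 2.018 = 0.2374.
Mass of BOD_L removed per day: Q(S₀ − S) = 1580 × 634.8 g/m³ = 1003 kg/d.
Net sludge production P_X = 0.2374 × 1003 = 238.1 kg VSS/d.
Carbonaceous O₂ demand = substrate oxidised − cell-mass equivalent = 1003 − 1.42 × 238.1 = 664.9 kg O₂/d.

R_O ≈ 665 kg O₂/d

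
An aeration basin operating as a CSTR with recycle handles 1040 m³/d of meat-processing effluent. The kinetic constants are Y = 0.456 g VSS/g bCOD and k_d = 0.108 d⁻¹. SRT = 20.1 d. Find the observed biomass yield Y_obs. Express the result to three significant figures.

Y_obs ≈ 0.144 g VSS/g bCOD

The observed yield is Y_obs = Y/(1 + k_d·θ_c) = 0.456 / (1 + 0.108 × 20.1) = 0.456 / 3.171 = 0.1438 g VSS per g bCOD removed.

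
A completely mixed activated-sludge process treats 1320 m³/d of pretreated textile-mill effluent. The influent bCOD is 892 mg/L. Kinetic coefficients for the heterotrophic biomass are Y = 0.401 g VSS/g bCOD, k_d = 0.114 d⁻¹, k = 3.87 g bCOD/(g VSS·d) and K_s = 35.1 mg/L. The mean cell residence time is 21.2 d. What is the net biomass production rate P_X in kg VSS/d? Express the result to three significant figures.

For a completely mixed reactor with recycle the Lawrence–McCarty relation gives S = K_s·(1 + k_d·θ_c) / [θ_c·(Y·k − k_d) − 1] = 35.1 × (1 + 0.114 × 21.2) / [21.2 × (0.401 × 3.87 − 0.114) − 1] = 119.9 / 29.48 = 4.068 mg/L.
Correct the yield for decay: Y_obs = Y/(1 + k_d θ_c) = 0.401 / (1 + 0.114 × 21.2) = 0.401 / 3.417 = 0.1174.
Mass of bCOD removed per day: Q(S₀ − S) = 1320 × 887.9 g/m³ = 1172 kg/d.
Net biomass production P_X = Y_obs × Q·(S₀ − S) = 0.1174 × 1172 = 137.6 kg VSS/d.

P_X ≈ 138 kg VSS/d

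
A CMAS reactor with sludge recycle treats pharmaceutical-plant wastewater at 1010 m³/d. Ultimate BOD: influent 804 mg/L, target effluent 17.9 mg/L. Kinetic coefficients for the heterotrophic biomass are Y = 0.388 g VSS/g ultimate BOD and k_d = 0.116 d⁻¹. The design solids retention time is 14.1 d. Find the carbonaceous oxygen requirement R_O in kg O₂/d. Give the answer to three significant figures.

The observed yield is Y_obs = Y/(1 + k_d·θ_c) = 0.388 / (1 + 0.116 × 14.1) = 0.388 / 2.636 = 0.1472 g VSS per g ultimate BOD removed.
Q·(S₀ − S) = 1010 × (804 − 17.9) × 10⁻³ = 794.0 kg/d removed.
Biomass synthesised: P_X = Y_obs × 794.0 = 116.9 kg VSS/d.
R_O = Q·(S₀ − S) − 1.42·P_X = 794.0 − 1.42 × 116.9 = 628.0 kg O₂/d.

R_O ≈ 628 kg O₂/d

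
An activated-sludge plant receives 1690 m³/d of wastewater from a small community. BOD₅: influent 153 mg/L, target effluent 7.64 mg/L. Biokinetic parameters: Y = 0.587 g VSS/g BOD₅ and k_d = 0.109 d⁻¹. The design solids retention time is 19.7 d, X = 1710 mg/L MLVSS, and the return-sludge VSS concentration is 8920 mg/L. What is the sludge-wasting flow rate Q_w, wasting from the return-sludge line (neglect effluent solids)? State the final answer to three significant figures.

Q_w ≈ 5.14 m³/d

Rearranging the biomass balance for a CMAS with decay, V = Y·Q·ΔS·θ_c / [X·(1+k_d θ_c)] = 0.587 × 1690 × (153 − 7.64) × 19.7 / [1710 × (1 + 0.109 × 19.7)] = 2.84×10^6 / 5382 = 527.8 m³.
θ_c = V·X/(Q_w·X_r) when wasting from the recycle, so Q_w = V·X/(θ_c·X_r) = 527.8 × 1710 / (19.7 × 8920) = 5.136 m³/d.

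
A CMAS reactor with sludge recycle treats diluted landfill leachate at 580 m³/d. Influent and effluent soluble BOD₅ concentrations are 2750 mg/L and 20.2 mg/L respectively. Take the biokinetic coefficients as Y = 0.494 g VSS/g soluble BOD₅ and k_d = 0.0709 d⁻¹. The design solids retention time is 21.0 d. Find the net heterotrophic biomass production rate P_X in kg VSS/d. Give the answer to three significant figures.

The observed yield is Y_obs = Y/(1 + k_d·θ_c) = 0.494 / (1 + 0.0709 × 21.0) = 0.494 / 2.489 = 0.1985 g VSS per g soluble BOD₅ removed.
Substrate removed = Q·(S₀ − S) = 580 m³/d × (2750 − 20.2) g/m³ = 1.58×10^6 g/d = 1583 kg/d.
Net biomass production P_X = Y_obs × Q·(S₀ − S) = 0.1985 × 1583 = 314.3 kg VSS/d.

P_X ≈ 314 kg VSS/d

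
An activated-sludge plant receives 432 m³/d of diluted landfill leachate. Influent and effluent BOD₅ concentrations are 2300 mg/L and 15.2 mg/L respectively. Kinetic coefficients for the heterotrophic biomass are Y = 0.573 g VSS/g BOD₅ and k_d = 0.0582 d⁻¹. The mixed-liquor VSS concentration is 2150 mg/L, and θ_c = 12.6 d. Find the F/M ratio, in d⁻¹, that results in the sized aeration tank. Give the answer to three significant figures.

F/M ≈ 0.242 d⁻¹

Steady-state biomass mass balance: V·X·(1 + k_d·θ_c) = Y·Q·(S₀ − S)·θ_c, so V = 0.573 × 432 × (2300 − 15.2) × 12.6 / [2150 × (1 + 0.0582 × 12.6)] = 7.13×10^6 / 3727 = 1912 m³.
F/M = applied load / biomass = Q·S₀/(V·X) = 432 × 2300 / (1912 × 2150) = 0.2417 d⁻¹.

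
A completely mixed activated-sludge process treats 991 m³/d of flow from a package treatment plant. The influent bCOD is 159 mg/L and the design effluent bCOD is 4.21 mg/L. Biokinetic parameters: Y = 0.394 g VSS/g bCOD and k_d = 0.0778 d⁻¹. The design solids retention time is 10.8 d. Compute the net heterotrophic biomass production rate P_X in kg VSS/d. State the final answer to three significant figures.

Observed yield with endogenous decay: Y_obs = Y / (1 + k_d·θ_c) = 0.394 / (1 + 0.0778 × 10.8) = 0.394 / 1.840 = 0.2141 g VSS/g bCOD.
ΔS = 159 − 4.21 = 154.8 mg/L, so the substrate removal rate is 991 × 154.8/1000 = 153.4 kg bCOD/d.
Biomass produced: P_X = Y_obs·Q·ΔS = 0.2141 × 153.4 ≈ 32.84 kg VSS/d.

P_X ≈ 32.8 kg VSS/d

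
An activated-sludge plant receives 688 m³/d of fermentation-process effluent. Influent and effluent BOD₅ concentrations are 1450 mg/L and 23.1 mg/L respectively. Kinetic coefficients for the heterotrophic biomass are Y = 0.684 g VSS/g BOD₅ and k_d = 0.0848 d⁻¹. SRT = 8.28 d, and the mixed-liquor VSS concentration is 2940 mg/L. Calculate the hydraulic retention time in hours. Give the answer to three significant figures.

τ ≈ 38.8 h

From the SRT design equation V = Y Q (S₀−S) θ_c / [X (1 + k_d θ_c)] = 0.684 × 688 × (1450 − 23.1) × 8.28 / [2940 × (1 + 0.0848 × 8.28)] = 5.56×10^6 / 5004 = 1111 m³.
Hydraulic retention time τ = V/Q = 1111 / 688 = 1.615 d = 38.76 h.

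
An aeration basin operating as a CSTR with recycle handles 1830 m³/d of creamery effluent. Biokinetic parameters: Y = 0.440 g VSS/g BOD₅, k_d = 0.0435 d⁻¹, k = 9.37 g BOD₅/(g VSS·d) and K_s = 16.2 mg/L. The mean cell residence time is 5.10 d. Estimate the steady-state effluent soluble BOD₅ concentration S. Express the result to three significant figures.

S ≈ 0.999 mg/L

From the Monod/SRT balance for a CMAS, S = K_s·(1+k_d θ_c)/[θ_c·(Y k − k_d) − 1] = 16.2 × (1 + 0.0435 × 5.10) / [5.10 × (0.440 × 9.37 − 0.0435) − 1] = 19.79 / 19.80 = 0.9995 mg/L.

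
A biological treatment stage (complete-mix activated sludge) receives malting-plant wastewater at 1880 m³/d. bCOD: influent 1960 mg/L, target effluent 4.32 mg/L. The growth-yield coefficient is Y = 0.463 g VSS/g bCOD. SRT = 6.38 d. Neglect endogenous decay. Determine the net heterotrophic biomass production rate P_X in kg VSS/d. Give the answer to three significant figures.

P_X ≈ 1700 kg VSS/d

Since k_d ≈ 0, Y_obs = Y = 0.463 g VSS/g bCOD.
ΔS = 1960 − 4.32 = 1956 mg/L, so the substrate removal rate is 1880 × 1956/1000 = 3677 kg bCOD/d.
So the net sludge growth is P_X = 0.4630 × 3677 = 1702 kg VSS/d.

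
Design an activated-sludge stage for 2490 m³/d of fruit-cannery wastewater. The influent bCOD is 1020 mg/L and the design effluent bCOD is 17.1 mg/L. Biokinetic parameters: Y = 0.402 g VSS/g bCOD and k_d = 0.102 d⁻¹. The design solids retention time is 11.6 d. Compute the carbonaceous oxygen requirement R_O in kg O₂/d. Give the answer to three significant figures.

Y_obs = Y / (1 + k_d θ_c) = 0.402 / (1 + 0.102 × 11.6) = 0.402 / 2.183 = 0.1841.
Mass of bCOD removed per day: Q(S₀ − S) = 2490 × 1003 g/m³ = 2497 kg/d.
P_X = Y_obs·Q·(S₀ − S) = 0.1841 × 2497 = 459.8 kg VSS/d.
Carbonaceous O₂ demand = substrate oxidised − cell-mass equivalent = 2497 − 1.42 × 459.8 = 1844 kg O₂/d.

R_O ≈ 1840 kg O₂/d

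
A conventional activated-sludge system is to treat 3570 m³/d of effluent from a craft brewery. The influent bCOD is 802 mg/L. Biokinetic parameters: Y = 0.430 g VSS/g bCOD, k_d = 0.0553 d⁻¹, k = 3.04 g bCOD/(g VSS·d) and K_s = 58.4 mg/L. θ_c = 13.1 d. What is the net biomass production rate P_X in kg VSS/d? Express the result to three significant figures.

Effluent substrate depends only on kinetics and SRT: S = K_s(1 + k_d θ_c) / [θ_c(Yk − k_d) − 1] = 58.4 × (1 + 0.0553 × 13.1) / [13.1 × (0.430 × 3.04 − 0.0553) − 1] = 100.7 / 15.40 = 6.539 mg/L.
Y_obs = Y / (1 + k_d θ_c) = 0.430 / (1 + 0.0553 × 13.1) = 0.430 / 1.724 = 0.2494.
Q·(S₀ − S) = 3570 × (802 − 6.54) × 10⁻³ = 2840 kg/d removed.
Biomass produced: P_X = Y_obs·Q·ΔS = 0.2494 × 2840 ≈ 708.1 kg VSS/d.

P_X ≈ 708 kg VSS/d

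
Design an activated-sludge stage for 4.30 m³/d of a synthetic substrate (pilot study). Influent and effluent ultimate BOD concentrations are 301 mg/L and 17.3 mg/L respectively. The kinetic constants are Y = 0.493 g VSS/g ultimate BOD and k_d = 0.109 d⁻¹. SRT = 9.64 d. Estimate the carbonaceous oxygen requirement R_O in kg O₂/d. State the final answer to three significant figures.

The observed yield is Y_obs = Y/(1 + k_d·θ_c) = 0.493 / (1 + 0.109 × 9.64) = 0.493 / 2.051 = 0.2404 g VSS per g ultimate BOD removed.
ΔS = 301 − 17.3 = 283.7 mg/L, so the substrate removal rate is 4.30 × 283.7/1000 = 1.220 kg ultimate BOD/d.
Net sludge production P_X = 0.2404 × 1.220 = 0.2933 kg VSS/d.
Carbonaceous O₂ demand = substrate oxidised − cell-mass equivalent = 1.220 − 1.42 × 0.2933 = 0.8035 kg O₂/d.

R_O ≈ 0.803 kg O₂/d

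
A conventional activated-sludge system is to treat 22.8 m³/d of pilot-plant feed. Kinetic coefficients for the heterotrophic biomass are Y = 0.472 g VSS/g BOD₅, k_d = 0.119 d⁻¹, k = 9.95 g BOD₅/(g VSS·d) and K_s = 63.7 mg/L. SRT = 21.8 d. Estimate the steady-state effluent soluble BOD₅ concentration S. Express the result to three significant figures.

From the Monod/SRT balance for a CMAS, S = K_s·(1+k_d θ_c)/[θ_c·(Y k − k_d) − 1] = 63.7 × (1 + 0.119 × 21.8) / [21.8 × (0.472 × 9.95 − 0.119) − 1] = 229.0 / 98.79 = 2.318 mg/L.

S ≈ 2.32 mg/L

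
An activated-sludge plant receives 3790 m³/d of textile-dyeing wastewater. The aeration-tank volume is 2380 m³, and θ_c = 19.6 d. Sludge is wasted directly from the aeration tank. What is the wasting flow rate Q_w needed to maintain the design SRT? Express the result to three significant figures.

Q_w ≈ 121 m³/d

For wasting at MLVSS concentration, Q_w = V/θ_c = 2380/19.6 = 121.4 m³/d.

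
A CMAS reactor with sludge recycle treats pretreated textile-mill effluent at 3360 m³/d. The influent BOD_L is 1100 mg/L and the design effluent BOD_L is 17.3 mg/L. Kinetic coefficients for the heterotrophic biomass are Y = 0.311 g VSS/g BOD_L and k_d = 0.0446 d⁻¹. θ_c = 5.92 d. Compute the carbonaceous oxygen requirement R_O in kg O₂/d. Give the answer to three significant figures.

R_O ≈ 2370 kg O₂/d

The observed yield is Y_obs = Y/(1 + k_d·θ_c) = 0.311 / (1 + 0.0446 × 5.92) = 0.311 / 1.264 = 0.2460 g VSS per g BOD_L removed.
Substrate removed = Q·(S₀ − S) = 3360 m³/d × (1100 − 17.3) g/m³ = 3.64×10^6 g/d = 3638 kg/d.
P_X = Y_obs·Q·(S₀ − S) = 0.2460 × 3638 = 895.1 kg VSS/d.
R_O = Q·ΔS − 1.42 P_X = 3638 − 1271 = 2367 kg O₂/d.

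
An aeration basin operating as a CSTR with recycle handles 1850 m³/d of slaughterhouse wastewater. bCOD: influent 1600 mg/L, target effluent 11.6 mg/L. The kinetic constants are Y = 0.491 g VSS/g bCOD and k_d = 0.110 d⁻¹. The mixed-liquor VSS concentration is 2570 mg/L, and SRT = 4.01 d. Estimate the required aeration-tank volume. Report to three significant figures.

Rearranging the biomass balance for a CMAS with decay, V = Y·Q·ΔS·θ_c / [X·(1+k_d θ_c)] = 0.491 × 1850 × (1600 − 11.6) × 4.01 / [2570 × (1 + 0.110 × 4.01)] = 5.79×10^6 / 3704 = 1562 m³.

V ≈ 1560 m³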